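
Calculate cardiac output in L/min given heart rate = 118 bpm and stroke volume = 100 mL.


CO = HR * SV
CO = 118 * 100 / 1000
CO = 11.8 L/min


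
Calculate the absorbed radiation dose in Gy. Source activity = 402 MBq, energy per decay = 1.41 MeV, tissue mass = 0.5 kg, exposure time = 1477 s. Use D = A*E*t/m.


A = 402 MBq = 4.0200e+08 Bq
E = 1.41 MeV = 2.25882e-13 J
D = A*E*t/m = 4.0200e+08*2.25882e-13*1477/0.5
D = 0.2682 Gy


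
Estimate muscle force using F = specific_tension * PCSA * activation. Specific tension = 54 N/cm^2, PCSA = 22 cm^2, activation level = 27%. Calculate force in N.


F = sigma * PCSA * activation
F = 54 * 22 * 0.27
F = 320.8 N


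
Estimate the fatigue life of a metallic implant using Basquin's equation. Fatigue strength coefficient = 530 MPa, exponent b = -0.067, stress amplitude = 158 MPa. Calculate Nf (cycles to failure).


sigma_a = sigma_f' * (2Nf)^b
2Nf = (sigma_a/sigma_f')^(1/b)
2Nf = (158/530)^(1/-0.067)
2Nf = 69993298
Nf = 3.4997e+07


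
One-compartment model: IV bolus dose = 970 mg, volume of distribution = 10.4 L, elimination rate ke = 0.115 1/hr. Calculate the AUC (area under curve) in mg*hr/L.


C0 = Dose/Vd = 970/10.4 = 93.2692 mg/L
AUC = C0/ke = 93.2692/0.115
AUC = 811 mg*hr/L


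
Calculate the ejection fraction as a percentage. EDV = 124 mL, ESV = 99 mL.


SV = EDV - ESV = 124 - 99 = 25 mL
EF = SV/EDV * 100 = 25/124 * 100
EF = 20.16%


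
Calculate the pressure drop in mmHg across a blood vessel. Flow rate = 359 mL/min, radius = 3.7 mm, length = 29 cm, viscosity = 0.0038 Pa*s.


dP = 8*mu*L*Q / (pi*r^4)
Q = 359 mL/min = 5.98333e-06 m^3/s
dP = 89.5896 Pa = 89.5896 / 133.322 mmHg = 0.672 mmHg


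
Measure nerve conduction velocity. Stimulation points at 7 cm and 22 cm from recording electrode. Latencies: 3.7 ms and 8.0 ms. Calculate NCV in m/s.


Distance = (22 - 7) / 100 = 0.15 m
dt = (8.0 - 3.7) / 1000 = 0.0043 s
NCV = dist / dt = 34.88 m/s


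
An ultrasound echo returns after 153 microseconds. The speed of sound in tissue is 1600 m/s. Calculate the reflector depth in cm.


depth = c * t / 2
t = 153 us = 1.5300e-04 s
depth = 1600 * 1.5300e-04 / 2
depth = 0.1224 m = 12.24 cm


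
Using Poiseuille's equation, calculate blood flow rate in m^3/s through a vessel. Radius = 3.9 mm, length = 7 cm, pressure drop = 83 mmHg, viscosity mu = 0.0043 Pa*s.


Q = pi*r^4*dP / (8*mu*L)
r = 0.0039 m, L = 0.07 m
dP = 83 mmHg = 11065.726 Pa
Q = 0.00334 m^3/s


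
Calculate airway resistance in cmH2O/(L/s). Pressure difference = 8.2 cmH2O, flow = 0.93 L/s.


R = dP / flow
R = 8.2 / 0.93
R = 8.817 cmH2O/(L/s)


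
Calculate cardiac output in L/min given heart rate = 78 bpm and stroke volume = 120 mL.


CO = HR * SV
CO = 78 * 120 / 1000
CO = 9.36 L/min


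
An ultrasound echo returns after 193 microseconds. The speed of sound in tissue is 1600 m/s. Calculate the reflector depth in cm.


depth = c * t / 2
t = 193 us = 1.9300e-04 s
depth = 1600 * 1.9300e-04 / 2
depth = 0.1544 m = 15.44 cm


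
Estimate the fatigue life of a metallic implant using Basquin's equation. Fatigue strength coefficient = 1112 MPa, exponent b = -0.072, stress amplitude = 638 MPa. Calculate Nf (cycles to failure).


sigma_a = sigma_f' * (2Nf)^b
2Nf = (sigma_a/sigma_f')^(1/b)
2Nf = (638/1112)^(1/-0.072)
2Nf = 2244.751
Nf = 1122


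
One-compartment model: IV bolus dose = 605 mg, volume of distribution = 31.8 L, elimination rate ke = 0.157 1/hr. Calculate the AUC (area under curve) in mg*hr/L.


C0 = Dose/Vd = 605/31.8 = 19.0252 mg/L
AUC = C0/ke = 19.0252/0.157
AUC = 121.2 mg*hr/L


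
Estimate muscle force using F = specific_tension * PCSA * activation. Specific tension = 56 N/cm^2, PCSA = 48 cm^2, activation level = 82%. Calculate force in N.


F = sigma * PCSA * activation
F = 56 * 48 * 0.82
F = 2204 N


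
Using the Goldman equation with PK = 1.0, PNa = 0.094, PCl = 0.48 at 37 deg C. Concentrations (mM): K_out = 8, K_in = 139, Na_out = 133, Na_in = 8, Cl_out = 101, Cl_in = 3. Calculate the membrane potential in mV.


Vm = (RT/F)*ln((PK*Ko + PNa*Nao + PCl*Cli)/(PK*Ki + PNa*Nai + PCl*Clo))
Numer = 21.942, Denom = 188.232
Vm = -57.44 mV


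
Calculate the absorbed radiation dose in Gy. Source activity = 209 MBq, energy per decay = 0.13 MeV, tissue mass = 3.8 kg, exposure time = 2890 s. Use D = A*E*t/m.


A = 209 MBq = 2.0900e+08 Bq
E = 0.13 MeV = 2.0826e-14 J
D = A*E*t/m = 2.0900e+08*2.0826e-14*2890/3.8
D = 0.00331 Gy


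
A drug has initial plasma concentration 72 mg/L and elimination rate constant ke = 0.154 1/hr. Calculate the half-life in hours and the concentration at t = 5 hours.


t_half = ln(2) / ke = 0.693147 / 0.154 = 4.501 hr
C(t) = C0 * exp(-ke*t) = 72 * exp(-0.154*5)
C(5) = 33.34 mg/L


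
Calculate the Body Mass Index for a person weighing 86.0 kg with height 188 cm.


BMI = weight / height^2
height = 188 cm = 1.88 m
BMI = 86.0 / 1.88^2
BMI = 24.33 kg/m^2


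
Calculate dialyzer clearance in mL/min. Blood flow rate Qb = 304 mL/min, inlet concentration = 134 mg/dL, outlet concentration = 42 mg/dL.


K = Qb * (Cb_in - Cb_out) / Cb_in
K = 304 * (134 - 42) / 134
K = 208.7 mL/min


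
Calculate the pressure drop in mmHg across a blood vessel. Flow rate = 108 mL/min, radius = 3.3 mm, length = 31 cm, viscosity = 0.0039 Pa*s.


dP = 8*mu*L*Q / (pi*r^4)
Q = 108 mL/min = 1.8e-06 m^3/s
dP = 46.7286 Pa = 46.7286 / 133.322 mmHg = 0.3505 mmHg


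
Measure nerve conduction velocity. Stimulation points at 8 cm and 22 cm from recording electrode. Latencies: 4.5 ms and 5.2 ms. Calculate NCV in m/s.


Distance = (22 - 8) / 100 = 0.14 m
dt = (5.2 - 4.5) / 1000 = 7.0000e-04 s
NCV = dist / dt = 200 m/s


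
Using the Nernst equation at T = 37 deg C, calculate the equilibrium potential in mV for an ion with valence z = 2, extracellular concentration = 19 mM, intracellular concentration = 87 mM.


E = (RT/(zF)) * ln(C_out/C_in)
T = 37 + 273.15 = 310.15 K
E = (8.314 * 310.15 / (2 * 96485)) * ln(19/87)
E = -20.33 mV


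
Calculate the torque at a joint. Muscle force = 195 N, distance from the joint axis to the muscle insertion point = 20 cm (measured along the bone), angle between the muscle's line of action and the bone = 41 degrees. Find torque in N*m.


Torque = F * d * sin(theta)   (moment arm = d*sin(theta))
d = 20 cm = 0.2 m
Torque = 195 * 0.2 * sin(41)
Torque = 25.59 N*m


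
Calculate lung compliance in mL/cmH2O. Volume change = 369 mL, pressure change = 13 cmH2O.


C = dV / dP
C = 369 / 13
C = 28.38 mL/cmH2O


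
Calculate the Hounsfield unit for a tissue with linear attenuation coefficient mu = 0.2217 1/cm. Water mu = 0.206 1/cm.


HU = ((mu_tissue - mu_water) / mu_water) * 1000
HU = ((0.2217 - 0.206) / 0.206) * 1000
HU = 76.21


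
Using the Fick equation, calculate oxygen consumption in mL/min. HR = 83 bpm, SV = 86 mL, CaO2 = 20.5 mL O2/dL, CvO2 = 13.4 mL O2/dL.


CO = HR*SV = 83*86/1000 = 7.138 L/min
a-v O2 diff = 20.5 - 13.4 = 7.1 mL/dL
VO2 = CO * (CaO2-CvO2) * 10 dL/L
VO2 = 7.138 * 7.1 * 10
VO2 = 506.8 mL/min


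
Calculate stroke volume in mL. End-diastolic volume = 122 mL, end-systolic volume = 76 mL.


SV = EDV - ESV
SV = 122 - 76
SV = 46 mL


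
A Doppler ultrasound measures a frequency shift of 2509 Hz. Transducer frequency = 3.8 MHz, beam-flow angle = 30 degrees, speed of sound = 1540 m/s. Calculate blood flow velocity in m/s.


v = fd * c / (2 * f0 * cos(theta))
v = 2509 * 1540 / (2 * 3.8000e+06 * cos(30))
v = 0.5871 m/s


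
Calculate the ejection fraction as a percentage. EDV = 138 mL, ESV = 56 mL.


SV = EDV - ESV = 138 - 56 = 82 mL
EF = SV/EDV * 100 = 82/138 * 100
EF = 59.42%


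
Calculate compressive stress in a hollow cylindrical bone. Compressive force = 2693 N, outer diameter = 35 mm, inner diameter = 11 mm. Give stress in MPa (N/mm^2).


A = pi*(r_o^2 - r_i^2)
r_o = 17.5 mm, r_i = 5.5 mm
A = 867.08 mm^2
sigma = F/A = 2693 / 867.08
sigma = 3.106 MPa


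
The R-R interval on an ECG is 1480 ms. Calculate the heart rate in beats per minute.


HR = 60 / RR_interval(s)
RR = 1480 ms = 1.48 s
HR = 60 / 1.48 = 40.54 bpm


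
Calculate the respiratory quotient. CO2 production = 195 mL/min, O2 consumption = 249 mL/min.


RQ = VCO2 / VO2
RQ = 195 / 249
RQ = 0.7831


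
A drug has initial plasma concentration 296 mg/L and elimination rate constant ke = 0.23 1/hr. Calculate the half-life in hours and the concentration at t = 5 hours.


t_half = ln(2) / ke = 0.693147 / 0.23 = 3.014 hr
C(t) = C0 * exp(-ke*t) = 296 * exp(-0.23*5)
C(5) = 93.72 mg/L


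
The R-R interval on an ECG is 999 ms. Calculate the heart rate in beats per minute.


HR = 60 / RR_interval(s)
RR = 999 ms = 0.999 s
HR = 60 / 0.999 = 60.06 bpm


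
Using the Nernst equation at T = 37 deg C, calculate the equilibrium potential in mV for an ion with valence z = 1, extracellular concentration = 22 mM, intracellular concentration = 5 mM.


E = (RT/(zF)) * ln(C_out/C_in)
T = 37 + 273.15 = 310.15 K
E = (8.314 * 310.15 / (1 * 96485)) * ln(22/5)
E = 39.6 mV


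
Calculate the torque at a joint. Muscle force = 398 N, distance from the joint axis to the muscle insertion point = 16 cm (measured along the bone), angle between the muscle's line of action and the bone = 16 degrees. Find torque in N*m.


Torque = F * d * sin(theta)   (moment arm = d*sin(theta))
d = 16 cm = 0.16 m
Torque = 398 * 0.16 * sin(16)
Torque = 17.55 N*m


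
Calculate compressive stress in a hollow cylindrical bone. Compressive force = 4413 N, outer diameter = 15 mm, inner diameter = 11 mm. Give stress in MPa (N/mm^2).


A = pi*(r_o^2 - r_i^2)
r_o = 7.5 mm, r_i = 5.5 mm
A = 81.6814 mm^2
sigma = F/A = 4413 / 81.6814
sigma = 54.03 MPa


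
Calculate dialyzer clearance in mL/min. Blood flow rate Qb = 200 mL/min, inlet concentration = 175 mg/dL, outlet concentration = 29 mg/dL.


K = Qb * (Cb_in - Cb_out) / Cb_in
K = 200 * (175 - 29) / 175
K = 166.9 mL/min


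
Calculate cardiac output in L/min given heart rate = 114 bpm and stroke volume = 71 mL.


CO = HR * SV
CO = 114 * 71 / 1000
CO = 8.094 L/min


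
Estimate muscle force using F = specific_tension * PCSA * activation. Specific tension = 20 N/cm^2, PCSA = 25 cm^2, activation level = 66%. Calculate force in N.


F = sigma * PCSA * activation
F = 20 * 25 * 0.66
F = 330 N


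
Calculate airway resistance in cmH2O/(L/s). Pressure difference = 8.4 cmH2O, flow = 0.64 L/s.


R = dP / flow
R = 8.4 / 0.64
R = 13.12 cmH2O/(L/s)


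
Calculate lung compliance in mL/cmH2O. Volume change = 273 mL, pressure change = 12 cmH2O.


C = dV / dP
C = 273 / 12
C = 22.75 mL/cmH2O


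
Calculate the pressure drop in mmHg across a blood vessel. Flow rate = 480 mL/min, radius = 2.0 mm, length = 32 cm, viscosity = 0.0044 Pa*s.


dP = 8*mu*L*Q / (pi*r^4)
Q = 480 mL/min = 8e-06 m^3/s
dP = 1792.72 Pa = 1792.72 / 133.322 mmHg = 13.45 mmHg


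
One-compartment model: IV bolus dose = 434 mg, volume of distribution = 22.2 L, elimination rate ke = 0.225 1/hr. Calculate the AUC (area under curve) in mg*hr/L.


C0 = Dose/Vd = 434/22.2 = 19.5495 mg/L
AUC = C0/ke = 19.5495/0.225
AUC = 86.89 mg*hr/L


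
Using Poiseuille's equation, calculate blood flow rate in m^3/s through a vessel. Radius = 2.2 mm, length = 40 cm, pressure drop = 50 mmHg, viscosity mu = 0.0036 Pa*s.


Q = pi*r^4*dP / (8*mu*L)
r = 0.0022 m, L = 0.4 m
dP = 50 mmHg = 6666.1 Pa
Q = 4.2585e-05 m^3/s


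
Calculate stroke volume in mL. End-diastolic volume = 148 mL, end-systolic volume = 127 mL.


SV = EDV - ESV
SV = 148 - 127
SV = 21 mL


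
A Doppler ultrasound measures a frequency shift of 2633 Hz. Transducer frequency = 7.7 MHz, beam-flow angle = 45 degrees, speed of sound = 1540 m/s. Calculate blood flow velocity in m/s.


v = fd * c / (2 * f0 * cos(theta))
v = 2633 * 1540 / (2 * 7.7000e+06 * cos(45))
v = 0.3724 m/s


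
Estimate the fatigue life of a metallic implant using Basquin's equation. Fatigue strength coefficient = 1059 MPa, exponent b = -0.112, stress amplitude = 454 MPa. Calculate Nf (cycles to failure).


sigma_a = sigma_f' * (2Nf)^b
2Nf = (sigma_a/sigma_f')^(1/b)
2Nf = (454/1059)^(1/-0.112)
2Nf = 1924.3616
Nf = 962.2


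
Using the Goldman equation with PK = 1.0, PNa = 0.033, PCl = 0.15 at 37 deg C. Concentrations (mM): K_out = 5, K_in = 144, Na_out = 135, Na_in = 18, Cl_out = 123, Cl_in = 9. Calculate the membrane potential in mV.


Vm = (RT/F)*ln((PK*Ko + PNa*Nao + PCl*Cli)/(PK*Ki + PNa*Nai + PCl*Clo))
Numer = 10.805, Denom = 163.044
Vm = -72.53 mV


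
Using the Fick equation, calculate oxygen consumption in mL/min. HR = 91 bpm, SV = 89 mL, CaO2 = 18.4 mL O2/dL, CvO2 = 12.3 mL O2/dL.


CO = HR*SV = 91*89/1000 = 8.099 L/min
a-v O2 diff = 18.4 - 12.3 = 6.1 mL/dL
VO2 = CO * (CaO2-CvO2) * 10 dL/L
VO2 = 8.099 * 6.1 * 10
VO2 = 494 mL/min


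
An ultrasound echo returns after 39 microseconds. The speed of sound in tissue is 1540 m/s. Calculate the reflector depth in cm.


depth = c * t / 2
t = 39 us = 3.9000e-05 s
depth = 1540 * 3.9000e-05 / 2
depth = 0.03003 m = 3.003 cm


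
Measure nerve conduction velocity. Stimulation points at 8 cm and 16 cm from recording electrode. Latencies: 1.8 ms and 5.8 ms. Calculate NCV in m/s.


Distance = (16 - 8) / 100 = 0.08 m
dt = (5.8 - 1.8) / 1000 = 0.004 s
NCV = dist / dt = 20 m/s


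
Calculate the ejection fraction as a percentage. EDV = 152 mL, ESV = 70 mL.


SV = EDV - ESV = 152 - 70 = 82 mL
EF = SV/EDV * 100 = 82/152 * 100
EF = 53.95%


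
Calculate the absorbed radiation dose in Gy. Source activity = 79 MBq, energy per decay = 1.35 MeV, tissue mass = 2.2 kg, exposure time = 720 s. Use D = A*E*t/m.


A = 79 MBq = 7.9000e+07 Bq
E = 1.35 MeV = 2.1627e-13 J
D = A*E*t/m = 7.9000e+07*2.1627e-13*720/2.2
D = 0.005592 Gy


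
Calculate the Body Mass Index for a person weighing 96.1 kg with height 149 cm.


BMI = weight / height^2
height = 149 cm = 1.49 m
BMI = 96.1 / 1.49^2
BMI = 43.29 kg/m^2


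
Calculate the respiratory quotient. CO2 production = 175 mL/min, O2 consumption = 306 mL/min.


RQ = VCO2 / VO2
RQ = 175 / 306
RQ = 0.5719


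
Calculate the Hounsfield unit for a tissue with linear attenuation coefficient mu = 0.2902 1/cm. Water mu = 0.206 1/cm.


HU = ((mu_tissue - mu_water) / mu_water) * 1000
HU = ((0.2902 - 0.206) / 0.206) * 1000
HU = 408.7


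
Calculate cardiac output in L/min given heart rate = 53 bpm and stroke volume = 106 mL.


CO = HR * SV
CO = 53 * 106 / 1000
CO = 5.618 L/min


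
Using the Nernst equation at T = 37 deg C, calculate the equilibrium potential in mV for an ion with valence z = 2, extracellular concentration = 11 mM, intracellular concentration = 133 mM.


E = (RT/(zF)) * ln(C_out/C_in)
T = 37 + 273.15 = 310.15 K
E = (8.314 * 310.15 / (2 * 96485)) * ln(11/133)
E = -33.31 mV


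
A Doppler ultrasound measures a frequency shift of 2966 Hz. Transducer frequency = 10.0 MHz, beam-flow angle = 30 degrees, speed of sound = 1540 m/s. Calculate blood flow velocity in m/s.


v = fd * c / (2 * f0 * cos(theta))
v = 2966 * 1540 / (2 * 1.0000e+07 * cos(30))
v = 0.2637 m/s


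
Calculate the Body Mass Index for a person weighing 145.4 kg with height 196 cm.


BMI = weight / height^2
height = 196 cm = 1.96 m
BMI = 145.4 / 1.96^2
BMI = 37.85 kg/m^2


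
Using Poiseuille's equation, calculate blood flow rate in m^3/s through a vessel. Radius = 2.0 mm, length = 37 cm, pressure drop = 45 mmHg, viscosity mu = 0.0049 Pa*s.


Q = pi*r^4*dP / (8*mu*L)
r = 0.002 m, L = 0.37 m
dP = 45 mmHg = 5999.49 Pa
Q = 2.0792e-05 m^3/s


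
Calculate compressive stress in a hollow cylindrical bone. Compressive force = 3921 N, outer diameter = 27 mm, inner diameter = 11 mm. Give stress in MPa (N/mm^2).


A = pi*(r_o^2 - r_i^2)
r_o = 13.5 mm, r_i = 5.5 mm
A = 477.522 mm^2
sigma = F/A = 3921 / 477.522
sigma = 8.211 MPa


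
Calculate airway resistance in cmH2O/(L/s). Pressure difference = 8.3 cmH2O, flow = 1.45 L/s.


R = dP / flow
R = 8.3 / 1.45
R = 5.724 cmH2O/(L/s)


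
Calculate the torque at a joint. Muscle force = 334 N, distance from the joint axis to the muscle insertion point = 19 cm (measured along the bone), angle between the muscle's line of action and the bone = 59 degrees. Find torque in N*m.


Torque = F * d * sin(theta)   (moment arm = d*sin(theta))
d = 19 cm = 0.19 m
Torque = 334 * 0.19 * sin(59)
Torque = 54.4 N*m


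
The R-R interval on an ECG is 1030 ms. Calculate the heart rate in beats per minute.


HR = 60 / RR_interval(s)
RR = 1030 ms = 1.03 s
HR = 60 / 1.03 = 58.25 bpm


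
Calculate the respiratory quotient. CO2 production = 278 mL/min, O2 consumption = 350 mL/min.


RQ = VCO2 / VO2
RQ = 278 / 350
RQ = 0.7943


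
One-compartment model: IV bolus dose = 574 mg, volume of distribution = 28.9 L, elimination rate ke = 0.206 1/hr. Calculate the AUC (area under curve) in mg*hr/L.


C0 = Dose/Vd = 574/28.9 = 19.8616 mg/L
AUC = C0/ke = 19.8616/0.206
AUC = 96.42 mg*hr/L


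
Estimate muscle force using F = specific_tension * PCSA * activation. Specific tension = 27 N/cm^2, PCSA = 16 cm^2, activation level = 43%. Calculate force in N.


F = sigma * PCSA * activation
F = 27 * 16 * 0.43
F = 185.8 N


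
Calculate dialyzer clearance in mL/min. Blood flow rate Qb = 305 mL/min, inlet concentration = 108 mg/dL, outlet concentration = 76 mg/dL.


K = Qb * (Cb_in - Cb_out) / Cb_in
K = 305 * (108 - 76) / 108
K = 90.37 mL/min


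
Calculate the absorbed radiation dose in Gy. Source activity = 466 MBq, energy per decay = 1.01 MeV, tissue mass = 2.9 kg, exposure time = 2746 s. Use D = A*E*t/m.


A = 466 MBq = 4.6600e+08 Bq
E = 1.01 MeV = 1.61802e-13 J
D = A*E*t/m = 4.6600e+08*1.61802e-13*2746/2.9
D = 0.0714 Gy


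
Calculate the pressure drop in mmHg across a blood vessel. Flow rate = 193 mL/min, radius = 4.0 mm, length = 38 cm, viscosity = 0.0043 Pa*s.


dP = 8*mu*L*Q / (pi*r^4)
Q = 193 mL/min = 3.21667e-06 m^3/s
dP = 52.2828 Pa = 52.2828 / 133.322 mmHg = 0.3922 mmHg


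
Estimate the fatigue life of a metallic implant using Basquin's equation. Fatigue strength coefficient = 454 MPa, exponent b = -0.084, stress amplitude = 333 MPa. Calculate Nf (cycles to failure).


sigma_a = sigma_f' * (2Nf)^b
2Nf = (sigma_a/sigma_f')^(1/b)
2Nf = (333/454)^(1/-0.084)
2Nf = 40.042324
Nf = 20.02


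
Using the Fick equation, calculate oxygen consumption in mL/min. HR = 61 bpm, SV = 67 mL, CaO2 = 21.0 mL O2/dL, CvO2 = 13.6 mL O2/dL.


CO = HR*SV = 61*67/1000 = 4.087 L/min
a-v O2 diff = 21.0 - 13.6 = 7.4 mL/dL
VO2 = CO * (CaO2-CvO2) * 10 dL/L
VO2 = 4.087 * 7.4 * 10
VO2 = 302.4 mL/min


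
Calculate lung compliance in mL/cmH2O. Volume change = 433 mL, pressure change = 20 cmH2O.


C = dV / dP
C = 433 / 20
C = 21.65 mL/cmH2O


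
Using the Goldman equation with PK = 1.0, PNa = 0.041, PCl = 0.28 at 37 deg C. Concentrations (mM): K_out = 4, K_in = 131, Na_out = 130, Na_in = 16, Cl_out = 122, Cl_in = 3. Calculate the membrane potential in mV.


Vm = (RT/F)*ln((PK*Ko + PNa*Nao + PCl*Cli)/(PK*Ki + PNa*Nai + PCl*Clo))
Numer = 10.17, Denom = 165.816
Vm = -74.6 mV


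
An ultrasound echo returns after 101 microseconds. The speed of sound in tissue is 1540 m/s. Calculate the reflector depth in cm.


depth = c * t / 2
t = 101 us = 1.0100e-04 s
depth = 1540 * 1.0100e-04 / 2
depth = 0.07777 m = 7.777 cm


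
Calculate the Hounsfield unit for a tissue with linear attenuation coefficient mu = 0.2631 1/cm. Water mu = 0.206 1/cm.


HU = ((mu_tissue - mu_water) / mu_water) * 1000
HU = ((0.2631 - 0.206) / 0.206) * 1000
HU = 277.2


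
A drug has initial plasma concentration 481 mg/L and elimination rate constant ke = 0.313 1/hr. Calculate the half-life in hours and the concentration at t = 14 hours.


t_half = ln(2) / ke = 0.693147 / 0.313 = 2.215 hr
C(t) = C0 * exp(-ke*t) = 481 * exp(-0.313*14)
C(14) = 6.013 mg/L


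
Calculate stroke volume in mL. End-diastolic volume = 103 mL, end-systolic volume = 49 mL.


SV = EDV - ESV
SV = 103 - 49
SV = 54 mL


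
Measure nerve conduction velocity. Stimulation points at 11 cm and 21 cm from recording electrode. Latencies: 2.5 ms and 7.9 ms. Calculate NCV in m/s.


Distance = (21 - 11) / 100 = 0.1 m
dt = (7.9 - 2.5) / 1000 = 0.0054 s
NCV = dist / dt = 18.52 m/s


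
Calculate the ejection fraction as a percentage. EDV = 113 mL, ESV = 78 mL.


SV = EDV - ESV = 113 - 78 = 35 mL
EF = SV/EDV * 100 = 35/113 * 100
EF = 30.97%


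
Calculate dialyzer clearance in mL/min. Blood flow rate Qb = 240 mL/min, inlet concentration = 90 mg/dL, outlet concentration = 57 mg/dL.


K = Qb * (Cb_in - Cb_out) / Cb_in
K = 240 * (90 - 57) / 90
K = 88 mL/min


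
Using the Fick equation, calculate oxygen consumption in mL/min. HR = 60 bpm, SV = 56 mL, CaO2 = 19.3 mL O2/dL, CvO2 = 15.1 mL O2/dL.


CO = HR*SV = 60*56/1000 = 3.36 L/min
a-v O2 diff = 19.3 - 15.1 = 4.2 mL/dL
VO2 = CO * (CaO2-CvO2) * 10 dL/L
VO2 = 3.36 * 4.2 * 10
VO2 = 141.1 mL/min


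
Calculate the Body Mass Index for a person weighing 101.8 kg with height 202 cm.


BMI = weight / height^2
height = 202 cm = 2.02 m
BMI = 101.8 / 2.02^2
BMI = 24.95 kg/m^2


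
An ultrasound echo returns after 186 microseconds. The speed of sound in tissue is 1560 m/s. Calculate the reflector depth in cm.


depth = c * t / 2
t = 186 us = 1.8600e-04 s
depth = 1560 * 1.8600e-04 / 2
depth = 0.14508 m = 14.508 cm


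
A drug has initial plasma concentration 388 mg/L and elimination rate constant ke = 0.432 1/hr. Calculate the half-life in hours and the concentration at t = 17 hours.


t_half = ln(2) / ke = 0.693147 / 0.432 = 1.605 hr
C(t) = C0 * exp(-ke*t) = 388 * exp(-0.432*17)
C(17) = 0.2508 mg/L


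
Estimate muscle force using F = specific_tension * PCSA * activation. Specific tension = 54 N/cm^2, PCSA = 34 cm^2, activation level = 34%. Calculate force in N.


F = sigma * PCSA * activation
F = 54 * 34 * 0.34
F = 624.2 N


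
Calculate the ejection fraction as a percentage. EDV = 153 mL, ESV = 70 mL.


SV = EDV - ESV = 153 - 70 = 83 mL
EF = SV/EDV * 100 = 83/153 * 100
EF = 54.25%


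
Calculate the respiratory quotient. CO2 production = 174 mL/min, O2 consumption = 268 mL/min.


RQ = VCO2 / VO2
RQ = 174 / 268
RQ = 0.6493


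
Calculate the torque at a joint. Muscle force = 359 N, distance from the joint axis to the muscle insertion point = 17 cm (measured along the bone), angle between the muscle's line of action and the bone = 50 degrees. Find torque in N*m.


Torque = F * d * sin(theta)   (moment arm = d*sin(theta))
d = 17 cm = 0.17 m
Torque = 359 * 0.17 * sin(50)
Torque = 46.75 N*m


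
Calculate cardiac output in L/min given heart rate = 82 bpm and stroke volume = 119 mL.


CO = HR * SV
CO = 82 * 119 / 1000
CO = 9.758 L/min


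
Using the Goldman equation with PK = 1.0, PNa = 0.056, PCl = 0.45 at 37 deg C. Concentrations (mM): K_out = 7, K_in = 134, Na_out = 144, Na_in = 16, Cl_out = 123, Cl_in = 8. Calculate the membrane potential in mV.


Vm = (RT/F)*ln((PK*Ko + PNa*Nao + PCl*Cli)/(PK*Ki + PNa*Nai + PCl*Clo))
Numer = 18.664, Denom = 190.246
Vm = -62.05 mV


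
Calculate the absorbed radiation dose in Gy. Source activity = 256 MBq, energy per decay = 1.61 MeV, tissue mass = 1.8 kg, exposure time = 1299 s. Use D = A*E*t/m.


A = 256 MBq = 2.5600e+08 Bq
E = 1.61 MeV = 2.57922e-13 J
D = A*E*t/m = 2.5600e+08*2.57922e-13*1299/1.8
D = 0.04765 Gy


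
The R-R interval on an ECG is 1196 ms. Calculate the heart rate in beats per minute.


HR = 60 / RR_interval(s)
RR = 1196 ms = 1.196 s
HR = 60 / 1.196 = 50.17 bpm


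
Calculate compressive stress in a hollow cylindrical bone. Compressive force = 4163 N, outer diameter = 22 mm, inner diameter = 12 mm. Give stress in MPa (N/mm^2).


A = pi*(r_o^2 - r_i^2)
r_o = 11 mm, r_i = 6 mm
A = 267.035 mm^2
sigma = F/A = 4163 / 267.035
sigma = 15.59 MPa


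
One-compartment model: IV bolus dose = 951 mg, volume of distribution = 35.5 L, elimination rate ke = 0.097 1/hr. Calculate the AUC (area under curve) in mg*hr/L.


C0 = Dose/Vd = 951/35.5 = 26.7887 mg/L
AUC = C0/ke = 26.7887/0.097
AUC = 276.2 mg*hr/L


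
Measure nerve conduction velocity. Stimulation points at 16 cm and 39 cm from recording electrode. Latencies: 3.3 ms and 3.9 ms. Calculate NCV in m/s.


Distance = (39 - 16) / 100 = 0.23 m
dt = (3.9 - 3.3) / 1000 = 6.0000e-04 s
NCV = dist / dt = 383.3 m/s


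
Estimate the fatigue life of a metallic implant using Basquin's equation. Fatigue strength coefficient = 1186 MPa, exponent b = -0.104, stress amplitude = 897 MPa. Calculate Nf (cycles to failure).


sigma_a = sigma_f' * (2Nf)^b
2Nf = (sigma_a/sigma_f')^(1/b)
2Nf = (897/1186)^(1/-0.104)
2Nf = 14.664646
Nf = 7.332


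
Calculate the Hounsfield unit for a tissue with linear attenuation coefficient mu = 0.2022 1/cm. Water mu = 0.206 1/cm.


HU = ((mu_tissue - mu_water) / mu_water) * 1000
HU = ((0.2022 - 0.206) / 0.206) * 1000
HU = -18.45


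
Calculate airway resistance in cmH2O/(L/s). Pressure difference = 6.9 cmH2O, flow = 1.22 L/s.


R = dP / flow
R = 6.9 / 1.22
R = 5.656 cmH2O/(L/s)


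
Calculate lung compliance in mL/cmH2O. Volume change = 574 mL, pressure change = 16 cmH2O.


C = dV / dP
C = 574 / 16
C = 35.88 mL/cmH2O


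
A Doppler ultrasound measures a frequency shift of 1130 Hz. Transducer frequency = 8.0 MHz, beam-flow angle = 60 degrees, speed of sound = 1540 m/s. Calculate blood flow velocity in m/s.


v = fd * c / (2 * f0 * cos(theta))
v = 1130 * 1540 / (2 * 8.0000e+06 * cos(60))
v = 0.2175 m/s


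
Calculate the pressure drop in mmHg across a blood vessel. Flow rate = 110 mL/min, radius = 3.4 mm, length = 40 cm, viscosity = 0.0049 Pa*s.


dP = 8*mu*L*Q / (pi*r^4)
Q = 110 mL/min = 1.83333e-06 m^3/s
dP = 68.4733 Pa = 68.4733 / 133.322 mmHg = 0.5136 mmHg


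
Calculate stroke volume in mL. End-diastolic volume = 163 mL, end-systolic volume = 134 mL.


SV = EDV - ESV
SV = 163 - 134
SV = 29 mL


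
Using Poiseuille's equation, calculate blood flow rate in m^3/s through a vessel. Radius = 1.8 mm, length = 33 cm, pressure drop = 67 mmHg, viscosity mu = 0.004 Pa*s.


Q = pi*r^4*dP / (8*mu*L)
r = 0.0018 m, L = 0.33 m
dP = 67 mmHg = 8932.574 Pa
Q = 2.7897e-05 m^3/s


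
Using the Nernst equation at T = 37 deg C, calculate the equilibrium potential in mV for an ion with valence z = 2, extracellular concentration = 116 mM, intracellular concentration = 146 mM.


E = (RT/(zF)) * ln(C_out/C_in)
T = 37 + 273.15 = 310.15 K
E = (8.314 * 310.15 / (2 * 96485)) * ln(116/146)
E = -3.074 mV


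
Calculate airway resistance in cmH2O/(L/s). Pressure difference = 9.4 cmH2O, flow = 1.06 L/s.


R = dP / flow
R = 9.4 / 1.06
R = 8.868 cmH2O/(L/s)


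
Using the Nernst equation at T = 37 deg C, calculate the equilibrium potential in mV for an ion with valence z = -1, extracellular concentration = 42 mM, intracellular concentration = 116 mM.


E = (RT/(zF)) * ln(C_out/C_in)
T = 37 + 273.15 = 310.15 K
E = (8.314 * 310.15 / (-1 * 96485)) * ln(42/116)
E = 27.15 mV


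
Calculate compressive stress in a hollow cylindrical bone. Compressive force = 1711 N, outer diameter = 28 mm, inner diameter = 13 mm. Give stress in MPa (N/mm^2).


A = pi*(r_o^2 - r_i^2)
r_o = 14 mm, r_i = 6.5 mm
A = 483.02 mm^2
sigma = F/A = 1711 / 483.02
sigma = 3.542 MPa


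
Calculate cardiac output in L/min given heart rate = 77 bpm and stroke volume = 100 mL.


CO = HR * SV
CO = 77 * 100 / 1000
CO = 7.7 L/min


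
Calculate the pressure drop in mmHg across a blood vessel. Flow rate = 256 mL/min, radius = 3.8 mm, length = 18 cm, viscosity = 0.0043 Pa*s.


dP = 8*mu*L*Q / (pi*r^4)
Q = 256 mL/min = 4.26667e-06 m^3/s
dP = 40.3307 Pa = 40.3307 / 133.322 mmHg = 0.3025 mmHg


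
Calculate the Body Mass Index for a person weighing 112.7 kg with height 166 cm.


BMI = weight / height^2
height = 166 cm = 1.66 m
BMI = 112.7 / 1.66^2
BMI = 40.9 kg/m^2


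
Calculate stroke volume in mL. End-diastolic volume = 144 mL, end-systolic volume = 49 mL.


SV = EDV - ESV
SV = 144 - 49
SV = 95 mL


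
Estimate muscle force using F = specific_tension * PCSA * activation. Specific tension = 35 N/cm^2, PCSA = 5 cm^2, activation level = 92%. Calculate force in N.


F = sigma * PCSA * activation
F = 35 * 5 * 0.92
F = 161 N


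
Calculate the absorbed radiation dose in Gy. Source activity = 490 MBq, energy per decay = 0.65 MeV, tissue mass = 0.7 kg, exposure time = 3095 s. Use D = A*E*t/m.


A = 490 MBq = 4.9000e+08 Bq
E = 0.65 MeV = 1.0413e-13 J
D = A*E*t/m = 4.9000e+08*1.0413e-13*3095/0.7
D = 0.2256 Gy


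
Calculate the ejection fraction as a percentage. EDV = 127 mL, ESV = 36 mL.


SV = EDV - ESV = 127 - 36 = 91 mL
EF = SV/EDV * 100 = 91/127 * 100
EF = 71.65%


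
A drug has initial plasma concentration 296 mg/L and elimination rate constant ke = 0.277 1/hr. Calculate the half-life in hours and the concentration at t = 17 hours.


t_half = ln(2) / ke = 0.693147 / 0.277 = 2.502 hr
C(t) = C0 * exp(-ke*t) = 296 * exp(-0.277*17)
C(17) = 2.668 mg/L


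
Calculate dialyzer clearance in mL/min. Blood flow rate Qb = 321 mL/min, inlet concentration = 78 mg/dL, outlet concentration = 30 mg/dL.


K = Qb * (Cb_in - Cb_out) / Cb_in
K = 321 * (78 - 30) / 78
K = 197.5 mL/min


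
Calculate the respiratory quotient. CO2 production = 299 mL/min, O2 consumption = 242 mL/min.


RQ = VCO2 / VO2
RQ = 299 / 242
RQ = 1.236


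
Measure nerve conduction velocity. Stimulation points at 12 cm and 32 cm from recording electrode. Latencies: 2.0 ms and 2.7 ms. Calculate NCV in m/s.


Distance = (32 - 12) / 100 = 0.2 m
dt = (2.7 - 2.0) / 1000 = 7.0000e-04 s
NCV = dist / dt = 285.7 m/s


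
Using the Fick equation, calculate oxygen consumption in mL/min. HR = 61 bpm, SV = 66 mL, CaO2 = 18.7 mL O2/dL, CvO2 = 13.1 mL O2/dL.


CO = HR*SV = 61*66/1000 = 4.026 L/min
a-v O2 diff = 18.7 - 13.1 = 5.6 mL/dL
VO2 = CO * (CaO2-CvO2) * 10 dL/L
VO2 = 4.026 * 5.6 * 10
VO2 = 225.5 mL/min


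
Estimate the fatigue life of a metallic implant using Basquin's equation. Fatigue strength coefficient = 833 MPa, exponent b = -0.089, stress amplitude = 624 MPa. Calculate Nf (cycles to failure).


sigma_a = sigma_f' * (2Nf)^b
2Nf = (sigma_a/sigma_f')^(1/b)
2Nf = (624/833)^(1/-0.089)
2Nf = 25.684289
Nf = 12.84


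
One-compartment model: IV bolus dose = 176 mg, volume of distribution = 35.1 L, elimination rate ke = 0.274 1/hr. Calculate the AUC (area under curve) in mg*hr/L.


C0 = Dose/Vd = 176/35.1 = 5.01425 mg/L
AUC = C0/ke = 5.01425/0.274
AUC = 18.3 mg*hr/L


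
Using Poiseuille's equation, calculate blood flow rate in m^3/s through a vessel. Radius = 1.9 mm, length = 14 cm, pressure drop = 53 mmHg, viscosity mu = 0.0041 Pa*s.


Q = pi*r^4*dP / (8*mu*L)
r = 0.0019 m, L = 0.14 m
dP = 53 mmHg = 7066.066 Pa
Q = 6.3000e-05 m^3/s


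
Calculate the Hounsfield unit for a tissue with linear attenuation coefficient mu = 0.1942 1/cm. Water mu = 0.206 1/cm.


HU = ((mu_tissue - mu_water) / mu_water) * 1000
HU = ((0.1942 - 0.206) / 0.206) * 1000
HU = -57.28


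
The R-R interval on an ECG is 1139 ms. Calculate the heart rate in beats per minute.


HR = 60 / RR_interval(s)
RR = 1139 ms = 1.139 s
HR = 60 / 1.139 = 52.68 bpm


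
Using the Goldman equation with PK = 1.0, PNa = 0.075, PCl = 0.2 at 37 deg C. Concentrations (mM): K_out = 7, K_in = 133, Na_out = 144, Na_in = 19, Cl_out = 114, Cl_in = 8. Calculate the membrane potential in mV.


Vm = (RT/F)*ln((PK*Ko + PNa*Nao + PCl*Cli)/(PK*Ki + PNa*Nai + PCl*Clo))
Numer = 19.4, Denom = 157.225
Vm = -55.92 mV


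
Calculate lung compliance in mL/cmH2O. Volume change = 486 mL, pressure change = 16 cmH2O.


C = dV / dP
C = 486 / 16
C = 30.38 mL/cmH2O


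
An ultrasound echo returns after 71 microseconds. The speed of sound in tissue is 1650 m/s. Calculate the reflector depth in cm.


depth = c * t / 2
t = 71 us = 7.1000e-05 s
depth = 1650 * 7.1000e-05 / 2
depth = 0.058575 m = 5.8575 cm


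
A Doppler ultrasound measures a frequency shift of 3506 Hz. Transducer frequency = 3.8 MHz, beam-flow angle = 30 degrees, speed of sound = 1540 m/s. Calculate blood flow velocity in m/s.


v = fd * c / (2 * f0 * cos(theta))
v = 3506 * 1540 / (2 * 3.8000e+06 * cos(30))
v = 0.8203 m/s


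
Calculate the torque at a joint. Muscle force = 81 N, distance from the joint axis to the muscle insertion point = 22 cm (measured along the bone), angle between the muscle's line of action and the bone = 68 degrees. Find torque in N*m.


Torque = F * d * sin(theta)   (moment arm = d*sin(theta))
d = 22 cm = 0.22 m
Torque = 81 * 0.22 * sin(68)
Torque = 16.52 N*m


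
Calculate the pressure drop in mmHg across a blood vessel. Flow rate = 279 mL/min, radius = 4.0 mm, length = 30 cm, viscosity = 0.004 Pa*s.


dP = 8*mu*L*Q / (pi*r^4)
Q = 279 mL/min = 4.65e-06 m^3/s
dP = 55.5053 Pa = 55.5053 / 133.322 mmHg = 0.4163 mmHg


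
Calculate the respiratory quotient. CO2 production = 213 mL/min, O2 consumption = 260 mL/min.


RQ = VCO2 / VO2
RQ = 213 / 260
RQ = 0.8192


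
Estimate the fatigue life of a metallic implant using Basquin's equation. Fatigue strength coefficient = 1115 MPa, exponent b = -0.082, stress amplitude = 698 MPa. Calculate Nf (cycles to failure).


sigma_a = sigma_f' * (2Nf)^b
2Nf = (sigma_a/sigma_f')^(1/b)
2Nf = (698/1115)^(1/-0.082)
2Nf = 302.49969
Nf = 151.2


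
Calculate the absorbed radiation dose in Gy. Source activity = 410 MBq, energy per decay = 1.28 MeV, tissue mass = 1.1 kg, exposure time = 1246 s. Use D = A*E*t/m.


A = 410 MBq = 4.1000e+08 Bq
E = 1.28 MeV = 2.05056e-13 J
D = A*E*t/m = 4.1000e+08*2.05056e-13*1246/1.1
D = 0.09523 Gy


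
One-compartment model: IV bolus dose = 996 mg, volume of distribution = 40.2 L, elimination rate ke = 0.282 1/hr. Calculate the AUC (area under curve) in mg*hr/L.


C0 = Dose/Vd = 996/40.2 = 24.7761 mg/L
AUC = C0/ke = 24.7761/0.282
AUC = 87.86 mg*hr/L


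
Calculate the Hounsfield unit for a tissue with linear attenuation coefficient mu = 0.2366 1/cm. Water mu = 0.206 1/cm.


HU = ((mu_tissue - mu_water) / mu_water) * 1000
HU = ((0.2366 - 0.206) / 0.206) * 1000
HU = 148.5


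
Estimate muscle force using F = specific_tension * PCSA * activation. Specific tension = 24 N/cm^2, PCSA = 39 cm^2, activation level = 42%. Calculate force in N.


F = sigma * PCSA * activation
F = 24 * 39 * 0.42
F = 393.1 N


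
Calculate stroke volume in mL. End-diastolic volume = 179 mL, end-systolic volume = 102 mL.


SV = EDV - ESV
SV = 179 - 102
SV = 77 mL


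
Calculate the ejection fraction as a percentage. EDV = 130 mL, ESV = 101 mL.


SV = EDV - ESV = 130 - 101 = 29 mL
EF = SV/EDV * 100 = 29/130 * 100
EF = 22.31%


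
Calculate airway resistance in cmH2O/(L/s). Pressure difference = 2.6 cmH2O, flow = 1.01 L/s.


R = dP / flow
R = 2.6 / 1.01
R = 2.574 cmH2O/(L/s)


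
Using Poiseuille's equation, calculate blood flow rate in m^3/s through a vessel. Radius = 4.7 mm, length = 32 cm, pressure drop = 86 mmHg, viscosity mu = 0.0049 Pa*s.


Q = pi*r^4*dP / (8*mu*L)
r = 0.0047 m, L = 0.32 m
dP = 86 mmHg = 11465.692 Pa
Q = 0.001401 m^3/s


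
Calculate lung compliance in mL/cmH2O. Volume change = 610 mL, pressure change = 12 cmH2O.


C = dV / dP
C = 610 / 12
C = 50.83 mL/cmH2O


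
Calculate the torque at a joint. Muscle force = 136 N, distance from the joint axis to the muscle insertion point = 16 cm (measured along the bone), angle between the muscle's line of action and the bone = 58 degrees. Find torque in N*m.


Torque = F * d * sin(theta)   (moment arm = d*sin(theta))
d = 16 cm = 0.16 m
Torque = 136 * 0.16 * sin(58)
Torque = 18.45 N*m


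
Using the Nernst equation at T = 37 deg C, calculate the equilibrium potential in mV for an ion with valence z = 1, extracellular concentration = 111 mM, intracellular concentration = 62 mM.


E = (RT/(zF)) * ln(C_out/C_in)
T = 37 + 273.15 = 310.15 K
E = (8.314 * 310.15 / (1 * 96485)) * ln(111/62)
E = 15.56 mV


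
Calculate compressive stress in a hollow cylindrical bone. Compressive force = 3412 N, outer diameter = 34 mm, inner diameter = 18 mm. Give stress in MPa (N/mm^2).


A = pi*(r_o^2 - r_i^2)
r_o = 17 mm, r_i = 9 mm
A = 653.451 mm^2
sigma = F/A = 3412 / 653.451
sigma = 5.222 MPa


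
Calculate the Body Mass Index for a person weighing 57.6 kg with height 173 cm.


BMI = weight / height^2
height = 173 cm = 1.73 m
BMI = 57.6 / 1.73^2
BMI = 19.25 kg/m^2


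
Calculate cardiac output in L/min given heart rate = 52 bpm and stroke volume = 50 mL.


CO = HR * SV
CO = 52 * 50 / 1000
CO = 2.6 L/min


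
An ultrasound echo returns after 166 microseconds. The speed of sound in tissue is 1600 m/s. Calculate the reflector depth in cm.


depth = c * t / 2
t = 166 us = 1.6600e-04 s
depth = 1600 * 1.6600e-04 / 2
depth = 0.1328 m = 13.28 cm


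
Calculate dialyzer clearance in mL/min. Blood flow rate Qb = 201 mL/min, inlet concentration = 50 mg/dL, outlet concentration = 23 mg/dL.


K = Qb * (Cb_in - Cb_out) / Cb_in
K = 201 * (50 - 23) / 50
K = 108.5 mL/min


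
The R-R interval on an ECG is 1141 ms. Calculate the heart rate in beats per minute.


HR = 60 / RR_interval(s)
RR = 1141 ms = 1.141 s
HR = 60 / 1.141 = 52.59 bpm


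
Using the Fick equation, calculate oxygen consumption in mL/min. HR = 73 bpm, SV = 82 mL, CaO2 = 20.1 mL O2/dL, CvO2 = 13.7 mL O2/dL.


CO = HR*SV = 73*82/1000 = 5.986 L/min
a-v O2 diff = 20.1 - 13.7 = 6.4 mL/dL
VO2 = CO * (CaO2-CvO2) * 10 dL/L
VO2 = 5.986 * 6.4 * 10
VO2 = 383.1 mL/min


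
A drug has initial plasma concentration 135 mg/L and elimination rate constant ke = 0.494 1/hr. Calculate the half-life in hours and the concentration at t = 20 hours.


t_half = ln(2) / ke = 0.693147 / 0.494 = 1.403 hr
C(t) = C0 * exp(-ke*t) = 135 * exp(-0.494*20)
C(20) = 0.00691 mg/L


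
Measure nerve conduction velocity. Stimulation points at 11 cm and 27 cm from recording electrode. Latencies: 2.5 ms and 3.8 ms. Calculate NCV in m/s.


Distance = (27 - 11) / 100 = 0.16 m
dt = (3.8 - 2.5) / 1000 = 0.0013 s
NCV = dist / dt = 123.1 m/s


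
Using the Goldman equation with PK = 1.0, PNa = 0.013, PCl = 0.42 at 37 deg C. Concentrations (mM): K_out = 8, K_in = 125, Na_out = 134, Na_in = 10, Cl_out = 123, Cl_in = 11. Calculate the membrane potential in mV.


Vm = (RT/F)*ln((PK*Ko + PNa*Nao + PCl*Cli)/(PK*Ki + PNa*Nai + PCl*Clo))
Numer = 14.362, Denom = 176.79
Vm = -67.09 mV


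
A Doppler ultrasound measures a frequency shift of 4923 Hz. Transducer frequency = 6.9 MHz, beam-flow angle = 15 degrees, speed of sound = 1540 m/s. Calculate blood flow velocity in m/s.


v = fd * c / (2 * f0 * cos(theta))
v = 4923 * 1540 / (2 * 6.9000e+06 * cos(15))
v = 0.5688 m/s


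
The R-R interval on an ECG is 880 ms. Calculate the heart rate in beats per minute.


HR = 60 / RR_interval(s)
RR = 880 ms = 0.88 s
HR = 60 / 0.88 = 68.18 bpm


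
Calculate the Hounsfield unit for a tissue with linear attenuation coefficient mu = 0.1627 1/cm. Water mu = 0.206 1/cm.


HU = ((mu_tissue - mu_water) / mu_water) * 1000
HU = ((0.1627 - 0.206) / 0.206) * 1000
HU = -210.2


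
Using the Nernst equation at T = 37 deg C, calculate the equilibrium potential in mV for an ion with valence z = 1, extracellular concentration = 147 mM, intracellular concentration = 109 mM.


E = (RT/(zF)) * ln(C_out/C_in)
T = 37 + 273.15 = 310.15 K
E = (8.314 * 310.15 / (1 * 96485)) * ln(147/109)
E = 7.993 mV


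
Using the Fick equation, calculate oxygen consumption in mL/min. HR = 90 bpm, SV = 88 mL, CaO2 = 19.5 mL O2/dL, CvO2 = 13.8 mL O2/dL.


CO = HR*SV = 90*88/1000 = 7.92 L/min
a-v O2 diff = 19.5 - 13.8 = 5.7 mL/dL
VO2 = CO * (CaO2-CvO2) * 10 dL/L
VO2 = 7.92 * 5.7 * 10
VO2 = 451.4 mL/min
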